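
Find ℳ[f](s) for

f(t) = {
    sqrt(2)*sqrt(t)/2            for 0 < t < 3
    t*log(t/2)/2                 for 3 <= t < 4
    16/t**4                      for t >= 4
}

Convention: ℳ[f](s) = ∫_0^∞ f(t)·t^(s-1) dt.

strip the common scale on t: sqrt(t) on [0, 3/2); t*log(t) on [3/2, 2); t**(-4) on [2, ∞)
decompose at 3, 4; ℳ[f](s) sums the 3 pieces' integrals
∫ over [0, 3) of sqrt(2)*sqrt(t)/2·t^(s-1) joins the sum
∫ over [3, 4) of t*log(t/2)/2·t^(s-1) joins the sum
over [4, ∞), the kernel integral of 16/t**4 enters the sum

(32*2**(2*s)*s*(s - 4)*(2*s + 1)*log(2) - 32*2**(2*s)*(s - 4)*(2*s + 1) + 32*2**(2*s)*(s - 4)*(2*s + 1)*log(2) + 3**s*s*(s - 4)*(2*s + 1)*(-24*log(3) + 24*log(2)) + 3**s*(s - 4)*(2*s + 1)*(-24*log(3) + 24*log(2)) + 24*3**s*(s - 4)*(2*s + 1) + 16*3**s*sqrt(6)*(s - 4)*(s**2 + 2*s + 1) - 4**s*(2*s + 1)*(s**2 + 2*s + 1))/(16*(s - 4)*(2*s + 1)*(s**2 + 2*s + 1))
  -1/2 < Re(s) < 4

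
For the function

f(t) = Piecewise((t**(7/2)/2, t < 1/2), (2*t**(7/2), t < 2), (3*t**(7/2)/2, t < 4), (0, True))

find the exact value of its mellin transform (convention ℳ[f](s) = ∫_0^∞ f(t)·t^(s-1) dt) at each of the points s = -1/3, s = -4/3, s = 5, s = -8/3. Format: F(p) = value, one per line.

F(-1/3) = -9*2**(5/6)/304 + 24*2**(1/6)/19 + 576*2**(1/3)/19
F(-4/3) = -9*2**(5/6)/104 + 12*2**(1/6)/13 + 144*2**(1/3)/13
F(5) = 131069*sqrt(2)/8704 + 393216/17
F(-8/3) = -9*2**(1/6)/10 + 3*2**(5/6)/5 + 18*2**(2/3)/5

decompose at 1/2, 2; ℳ[f](s) sums the 3 pieces' integrals
∫ over [0, 1/2) of t**(7/2)/2·t^(s-1) joins the sum
between 1/2 and 2 the integrand is 2*t**(7/2)·t^(s-1)
for t in [2, 4): the term is ∫ 3*t**(7/2)/2·t^(s-1)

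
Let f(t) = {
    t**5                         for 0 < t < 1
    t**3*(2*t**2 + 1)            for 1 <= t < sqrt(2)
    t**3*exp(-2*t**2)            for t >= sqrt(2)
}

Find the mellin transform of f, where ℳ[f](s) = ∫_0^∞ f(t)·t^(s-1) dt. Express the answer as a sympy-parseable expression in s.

(-16*2**s*(s + 3) - 16*2**s + 2**(s/2 + 1/2)*(s + 3)*(s + 5)*uppergamma(s/2 + 3/2, 4) + 80*2**(3*s/2 + 1/2)*(s + 3) + 32*2**(3*s/2 + 1/2))/(8*2**s*(s + 3)*(s + 5))
  Re(s) > -5

remove the shared t-power first: t**3 on [0, 1); t*(2*t**2 + 1) on [1, sqrt(2)); t*exp(-2*t**2) on [sqrt(2), ∞)
back out the power substitution: t**(3/2) on [0, 1); sqrt(t)*(2*t + 1) on [1, 2); sqrt(t)*exp(-2*t) on [2, ∞)
strip the shared t-power: t on [0, 1); 2*t + 1 on [1, 2); exp(-2*t) on [2, ∞)
linearity at 1, sqrt(2) turns ℳ[f](s) into 3 summed integrals
for t in [0, 1): the term is ∫ t**5·t^(s-1)
∫ over [1, sqrt(2)) of t**3*(2*t**2 + 1)·t^(s-1) joins the sum
segment [sqrt(2), ∞) carries t**3*exp(-2*t**2); integrate it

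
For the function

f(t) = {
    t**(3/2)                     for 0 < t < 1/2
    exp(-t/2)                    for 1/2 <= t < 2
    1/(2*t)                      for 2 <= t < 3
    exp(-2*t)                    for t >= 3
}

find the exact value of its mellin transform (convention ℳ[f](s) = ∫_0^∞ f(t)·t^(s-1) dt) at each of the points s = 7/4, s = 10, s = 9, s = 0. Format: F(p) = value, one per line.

decompose at 1/2, 2, 3; ℳ[f](s) sums the 4 pieces' integrals
∫ over [0, 1/2) of t**(3/2)·t^(s-1) joins the sum
∫ exp(-t/2)·t^(s-1) over [1/2, 2)
between 2 and 3 the integrand is 1/(2*t)·t^(s-1)
segment 3 to ∞ holds exp(-2*t); add its integral

F(7/4) = -2*2**(3/4)*uppergamma(7/4, 1) - 101*2**(3/4)/156 + 2**(1/4)*uppergamma(7/4, 6)/4 + 2*3**(3/4)/3 + 2*2**(3/4)*uppergamma(7/4, 1/4)
F(10) = -1010083840*exp(-1) + sqrt(2)/47104 + 1047735*exp(-6)/8 + 19171/18 + 122145247909*exp(-1/4)/256
F(9) = -56115712*exp(-1) + sqrt(2)/21504 + 107667*exp(-6)/4 + 6305/16 + 3392923553*exp(-1/4)/128
F(0) = Ei(-1) - Ei(-6) + 1/12 + sqrt(2)/6 - Ei(-1/4)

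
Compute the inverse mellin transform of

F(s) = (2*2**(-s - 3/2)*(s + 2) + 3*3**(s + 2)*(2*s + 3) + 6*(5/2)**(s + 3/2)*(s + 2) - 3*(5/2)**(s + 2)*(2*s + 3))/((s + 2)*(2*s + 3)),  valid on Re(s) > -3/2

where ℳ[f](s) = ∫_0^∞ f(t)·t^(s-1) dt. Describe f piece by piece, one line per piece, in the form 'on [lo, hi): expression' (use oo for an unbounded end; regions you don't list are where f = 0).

on [0, 1/2): 4*t**(3/2)
on [1/2, 5/2): 3*t**(3/2)
on [5/2, 3): 3*t**2

decompose at 1/2, 5/2; ℳ[f](s) sums the 3 pieces' integrals
over [0, 1/2), the kernel integral of 4*t**(3/2) enters the sum
for t in [1/2, 5/2): the term is ∫ 3*t**(3/2)·t^(s-1)
on [5/2, 3): add ∫ 3*t**2·t^(s-1) dt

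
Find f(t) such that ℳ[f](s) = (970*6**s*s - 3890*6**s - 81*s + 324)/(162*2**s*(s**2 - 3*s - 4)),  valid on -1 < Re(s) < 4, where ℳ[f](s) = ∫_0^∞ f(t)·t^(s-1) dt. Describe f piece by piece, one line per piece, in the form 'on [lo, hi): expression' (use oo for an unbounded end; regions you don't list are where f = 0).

on [0, 1/2): t
on [1/2, 3): 2*t
on [3, oo): t**(-4)

linearity at 1/2, 3 turns ℳ[f](s) into 3 summed integrals
on [0, 1/2): add ∫ t·t^(s-1) dt
∫ over [1/2, 3) of 2*t·t^(s-1) joins the sum
piece [3, ∞): integrate t**(-4) against the kernel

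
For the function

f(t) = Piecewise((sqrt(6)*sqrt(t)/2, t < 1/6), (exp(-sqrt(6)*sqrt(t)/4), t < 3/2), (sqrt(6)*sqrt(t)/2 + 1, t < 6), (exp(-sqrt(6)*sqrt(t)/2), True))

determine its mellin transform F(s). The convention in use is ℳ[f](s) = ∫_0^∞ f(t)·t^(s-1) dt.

(2**(2*s + 1)*s*(2*s + 1)*uppergamma(2*s, 3) + 2**(4*s + 1)*s*(2*s + 1)*uppergamma(2*s, 1/4) - 2**(4*s + 1)*s*(2*s + 1)*uppergamma(2*s, 3/4) + 8*36**s*s + 36**s - 5*9**s*s - 9**s + s)/(6**s*s*(2*s + 1))
  Re(s) > -1/2

back out the common scale on t: sqrt(t) on [0, 1/4); exp(-sqrt(t)/2) on [1/4, 9/4); sqrt(t) + 1 on [9/4, 9); …
back out the power substitution: t on [0, 1/2); exp(-t/2) on [1/2, 3/2); t + 1 on [3/2, 3); …
integrate the 4 segments split at 1/6, 3/2, 6, then add the results
segment [0, 1/6) carries sqrt(6)*sqrt(t)/2; integrate it
∫ over [1/6, 3/2) of exp(-sqrt(6)*sqrt(t)/4)·t^(s-1) joins the sum
segment 3/2 to 6 holds (sqrt(6)*sqrt(t)/2 + 1); add its integral
on [6, ∞) integrate f = exp(-sqrt(6)*sqrt(t)/2) against the kernel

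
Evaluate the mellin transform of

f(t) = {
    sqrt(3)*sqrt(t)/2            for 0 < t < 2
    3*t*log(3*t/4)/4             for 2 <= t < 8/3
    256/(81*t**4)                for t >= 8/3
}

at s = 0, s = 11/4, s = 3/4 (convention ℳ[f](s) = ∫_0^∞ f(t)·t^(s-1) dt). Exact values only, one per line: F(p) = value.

F(0) = -31/64 + log(8*sqrt(6)/9) + sqrt(6)
F(11/4) = -8*2**(3/4)*log(3)/5 - 5312*6**(1/4)/6075 + 32*2**(3/4)/75 + 8*2**(3/4)*log(2)/5 + 16*2**(1/4)*sqrt(3)/13 + 2048*6**(1/4)*log(2)/405
F(3/4) = -6*2**(3/4)*log(3)/7 - 1615*6**(1/4)/1911 + 24*2**(3/4)/49 + 6*2**(3/4)*log(2)/7 + 4*2**(1/4)*sqrt(3)/5 + 32*6**(1/4)*log(2)/21

remove the common scale on t first: sqrt(6)*sqrt(t)/2 on [0, 1); 3*t*log(3*t/2)/2 on [1, 4/3); 16/(81*t**4) on [4/3, ∞)
back out the common scale on t: sqrt(t) on [0, 3/2); t*log(t) on [3/2, 2); t**(-4) on [2, ∞)
breakpoints 2, 8/3: one integral from each of the 3 segments
segment 0 to 2 holds sqrt(3)*sqrt(t)/2; add its integral
segment [2, 8/3) carries 3*t*log(3*t/4)/4; integrate it
on [8/3, ∞): add ∫ 256/(81*t**4)·t^(s-1) dt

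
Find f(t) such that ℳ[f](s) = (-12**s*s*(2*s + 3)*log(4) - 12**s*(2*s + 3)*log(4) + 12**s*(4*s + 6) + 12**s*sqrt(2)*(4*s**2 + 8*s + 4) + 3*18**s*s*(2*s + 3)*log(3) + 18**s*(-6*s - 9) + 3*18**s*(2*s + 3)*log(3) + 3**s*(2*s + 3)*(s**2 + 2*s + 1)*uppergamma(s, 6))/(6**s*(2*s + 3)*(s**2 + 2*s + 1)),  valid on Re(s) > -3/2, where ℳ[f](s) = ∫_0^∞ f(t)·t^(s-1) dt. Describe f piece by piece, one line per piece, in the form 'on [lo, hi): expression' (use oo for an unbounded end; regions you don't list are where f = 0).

slice at 2, 3, transform all 3 pieces, and sum them
the [0, 2) slice contributes ∫ t**(3/2)·t^(s-1) dt
piece [2, 3): integrate t*log(t) against the kernel
between 3 and ∞ the integrand is exp(-2*t)·t^(s-1)

on [0, 2): t**(3/2)
on [2, 3): t*log(t)
on [3, oo): exp(-2*t)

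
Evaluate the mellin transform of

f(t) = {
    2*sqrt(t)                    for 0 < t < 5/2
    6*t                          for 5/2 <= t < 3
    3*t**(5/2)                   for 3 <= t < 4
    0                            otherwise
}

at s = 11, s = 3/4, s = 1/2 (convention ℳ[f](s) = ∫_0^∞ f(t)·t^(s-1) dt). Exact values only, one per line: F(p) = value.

breakpoints 5/2, 3: one integral from each of the 3 segments
[0, 5/2) adds the kernel integral of 2*sqrt(t)
∫ 6*t·t^(s-1) over [5/2, 3)
piece [3, 4): integrate 3*t**(5/2) against the kernel

F(11) = -354294*sqrt(3) + 48828125*sqrt(10)/23552 + 2216417030951/73728
F(3/4) = -324*3**(1/4)/13 - 30*2**(1/4)*5**(3/4)/7 + 2*2**(3/4)*5**(1/4) + 72*3**(3/4)/7 + 768*sqrt(2)/13
F(1/2) = -5*sqrt(10) + 12*sqrt(3) + 42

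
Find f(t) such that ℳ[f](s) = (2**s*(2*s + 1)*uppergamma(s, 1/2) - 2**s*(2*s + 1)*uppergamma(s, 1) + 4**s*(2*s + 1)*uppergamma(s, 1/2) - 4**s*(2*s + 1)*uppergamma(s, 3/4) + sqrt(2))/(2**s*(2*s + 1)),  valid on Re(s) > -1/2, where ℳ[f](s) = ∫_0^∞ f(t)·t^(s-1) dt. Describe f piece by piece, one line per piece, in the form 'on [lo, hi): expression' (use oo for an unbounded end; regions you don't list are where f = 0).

on [0, 1/2): sqrt(t)
on [1/2, 1): exp(-t)
on [1, 3/2): exp(-t/2)

summing 3 kernel integrals split by 1/2, 1 yields ℳ[f](s)
for t in [0, 1/2): the term is ∫ sqrt(t)·t^(s-1)
[1/2, 1) adds the kernel integral of exp(-t)
the [1, 3/2) slice contributes ∫ exp(-t/2)·t^(s-1) dt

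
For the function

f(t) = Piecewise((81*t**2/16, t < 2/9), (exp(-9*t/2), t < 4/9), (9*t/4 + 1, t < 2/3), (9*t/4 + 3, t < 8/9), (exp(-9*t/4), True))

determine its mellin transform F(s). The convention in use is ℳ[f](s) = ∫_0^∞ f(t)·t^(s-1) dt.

peel off the common scale on t: 9*t**2/4 on [0, 1/3); exp(-3*t) on [1/3, 2/3); 3*t/2 + 1 on [2/3, 1); …
reversing the common scale on t: t**2 on [0, 1/2); exp(-2*t) on [1/2, 1); t + 1 on [1, 3/2); …
breakpoints 2/9, 4/9, 2/3, 8/9: one integral from each of the 5 segments
∫ over [0, 2/9) of 81*t**2/16·t^(s-1) joins the sum
between 2/9 and 4/9 the integrand is exp(-9*t/2)·t^(s-1)
for t in [4/9, 2/3): the term is ∫ (9*t/4 + 1)·t^(s-1)
segment [2/3, 8/9) carries (9*t/4 + 3); integrate it
on [8/9, ∞): add ∫ exp(-9*t/4)·t^(s-1) dt

(20*2**(2*s)*s*(s + 2) + 12*2**(2*s)*(s + 2) + 4*2**s*s*(s + 1)*(s + 2)*uppergamma(s, 2) - 8*2**s*s*(s + 2) - 4*2**s*(s + 2) - 8*3**s*s*(s + 2) - 8*3**s*(s + 2) + 4*s*(s + 1)*(s + 2)*uppergamma(s, 1) - 4*s*(s + 1)*(s + 2)*uppergamma(s, 2) + s*(s + 1))/(4*(9/2)**s*s*(s + 1)*(s + 2))
  Re(s) > -2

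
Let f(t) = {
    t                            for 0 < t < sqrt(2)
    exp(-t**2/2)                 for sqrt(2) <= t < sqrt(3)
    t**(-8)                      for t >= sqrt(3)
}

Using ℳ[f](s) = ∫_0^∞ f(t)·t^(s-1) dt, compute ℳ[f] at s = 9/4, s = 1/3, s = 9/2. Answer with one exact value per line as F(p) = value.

F(9/4) = -2**(1/8)*uppergamma(9/8, 3/2) + 4*3**(1/8)/621 + 2**(1/8)*uppergamma(9/8, 1) + 8*2**(5/8)/13
F(1/3) = -2**(1/6)*uppergamma(1/6, 3/2)/2 + 3**(1/6)/621 + 2**(1/6)*uppergamma(1/6, 1)/2 + 3*2**(2/3)/4
F(9/2) = -2*2**(1/4)*uppergamma(9/4, 3/2) + 2*3**(1/4)/63 + 8*2**(3/4)/11 + 2*2**(1/4)*uppergamma(9/4, 1)

back out the power substitution: sqrt(t) on [0, 2); exp(-t/2) on [2, 3); t**(-4) on [3, ∞)
the 3 pieces separated at sqrt(2), sqrt(3) each add one integral
∫ over [0, sqrt(2)) of t·t^(s-1) joins the sum
on [sqrt(2), sqrt(3)): add ∫ exp(-t**2/2)·t^(s-1) dt
for t in [sqrt(3), ∞): the term is ∫ t**(-8)·t^(s-1)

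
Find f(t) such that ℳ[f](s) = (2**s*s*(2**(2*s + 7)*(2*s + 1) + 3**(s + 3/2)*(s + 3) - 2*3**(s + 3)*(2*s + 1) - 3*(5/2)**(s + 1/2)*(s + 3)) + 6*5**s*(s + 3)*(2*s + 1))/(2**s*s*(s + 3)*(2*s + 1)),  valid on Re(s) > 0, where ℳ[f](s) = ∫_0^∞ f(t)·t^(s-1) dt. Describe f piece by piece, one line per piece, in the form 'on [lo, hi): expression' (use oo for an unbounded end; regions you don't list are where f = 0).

on [0, 5/2): 6
on [5/2, 3): 3*sqrt(t)/2
on [3, 4): 2*t**3

breakpoints 5/2, 3: one integral from each of the 3 segments
over [0, 5/2), the kernel integral of 6 enters the sum
the [5/2, 3) slice contributes ∫ 3*sqrt(t)/2·t^(s-1) dt
on [3, 4): add ∫ 2*t**3·t^(s-1) dt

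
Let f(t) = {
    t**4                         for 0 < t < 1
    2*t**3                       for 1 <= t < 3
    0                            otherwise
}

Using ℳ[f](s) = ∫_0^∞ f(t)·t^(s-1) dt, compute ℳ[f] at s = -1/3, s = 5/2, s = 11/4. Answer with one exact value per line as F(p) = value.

F(-1/3) = -21/44 + 27*3**(2/3)/4
F(5/2) = -30/143 + 972*sqrt(3)/11
F(11/4) = -124/621 + 1944*3**(3/4)/23

undo the shared t-power: t**(7/2) on [0, 1); 2*t**(5/2) on [1, 3)
invert the shared t-power to get t**(3/2) on [0, 1); 2*sqrt(t) on [1, 3)
split f at 1: ℳ[f](s) collects 2 kernel integrals
segment [0, 1) carries t**4; integrate it
segment 1 to 3 holds 2*t**3; add its integral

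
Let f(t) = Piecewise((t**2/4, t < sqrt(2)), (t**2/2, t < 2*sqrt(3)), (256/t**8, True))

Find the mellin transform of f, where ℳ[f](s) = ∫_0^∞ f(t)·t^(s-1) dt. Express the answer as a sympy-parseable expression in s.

back out the common scale on t: t**2 on [0, sqrt(2)/2); 2*t**2 on [sqrt(2)/2, sqrt(3)); t**(-8) on [sqrt(3), ∞)
invert the power substitution to get t on [0, 1/2); 2*t on [1/2, 3); t**(-4) on [3, ∞)
along the cuts sqrt(2), 2*sqrt(3), ℳ[f](s) splits into 3 integrals
between 0 and sqrt(2) the integrand is t**2/4·t^(s-1)
on [sqrt(2), 2*sqrt(3)) integrate f = t**2/2 against the kernel
over [2*sqrt(3), ∞), the kernel integral of 256/t**8 enters the sum

2**(s/2)*(972*6**(s/2)*(s - 8) - 2*6**(s/2)*(s + 2) - 81*s + 648)/(162*(s - 8)*(s + 2))
  -2 < Re(s) < 8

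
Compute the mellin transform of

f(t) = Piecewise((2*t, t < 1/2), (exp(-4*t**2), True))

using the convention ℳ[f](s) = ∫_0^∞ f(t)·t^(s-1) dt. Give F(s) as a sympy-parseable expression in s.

((s + 1)*uppergamma(s/2, 1) + 2)/(2*2**s*(s + 1))
  Re(s) > -1

invert the common scale on t to get t on [0, 1); exp(-t**2) on [1, ∞)
reversing the power substitution: sqrt(t) on [0, 1); exp(-t) on [1, ∞)
cuts at 1/2: linearity sums the 2 kernel integrals
segment 0 to 1/2 holds 2*t; add its integral
piece [1/2, ∞): integrate exp(-4*t**2) against the kernel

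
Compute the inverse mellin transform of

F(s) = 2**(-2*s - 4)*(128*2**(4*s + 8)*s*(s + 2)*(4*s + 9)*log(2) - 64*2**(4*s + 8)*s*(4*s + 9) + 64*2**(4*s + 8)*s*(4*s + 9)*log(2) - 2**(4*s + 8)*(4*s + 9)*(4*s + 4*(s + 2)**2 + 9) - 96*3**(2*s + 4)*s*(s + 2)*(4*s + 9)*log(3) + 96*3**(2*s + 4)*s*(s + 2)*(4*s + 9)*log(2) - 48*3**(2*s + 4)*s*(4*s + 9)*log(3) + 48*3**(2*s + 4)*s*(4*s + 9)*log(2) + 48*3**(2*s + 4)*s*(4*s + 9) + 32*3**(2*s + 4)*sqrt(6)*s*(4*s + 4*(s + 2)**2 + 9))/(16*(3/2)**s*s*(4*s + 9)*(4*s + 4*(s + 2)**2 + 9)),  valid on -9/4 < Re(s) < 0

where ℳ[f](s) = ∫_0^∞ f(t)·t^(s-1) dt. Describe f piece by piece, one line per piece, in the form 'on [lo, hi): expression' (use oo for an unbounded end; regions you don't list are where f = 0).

the common scale on t comes off first: t**(9/4) on [0, 9/4); t**(5/2)*log(sqrt(t)) on [9/4, 4); 1 on [4, ∞)
invert the shared t-power to get t**(1/4) on [0, 9/4); sqrt(t)*log(sqrt(t)) on [9/4, 4); t**(-2) on [4, ∞)
invert the power substitution to get sqrt(t) on [0, 3/2); t*log(t) on [3/2, 2); t**(-4) on [2, ∞)
breakpoints 3/2, 8/3: one integral from each of the 3 segments
on [0, 3/2): add ∫ 9*2**(3/4)*3**(1/4)*t**(9/4)/8·t^(s-1) dt
over [3/2, 8/3), the kernel integral of 9*sqrt(6)*t**(5/2)*log(sqrt(6)*sqrt(t)/2)/8 enters the sum
segment 8/3 to ∞ holds 1; add its integral

on [0, 3/2): 9*2**(3/4)*3**(1/4)*t**(9/4)/8
on [3/2, 8/3): 9*sqrt(6)*t**(5/2)*log(sqrt(6)*sqrt(t)/2)/8
on [8/3, oo): 1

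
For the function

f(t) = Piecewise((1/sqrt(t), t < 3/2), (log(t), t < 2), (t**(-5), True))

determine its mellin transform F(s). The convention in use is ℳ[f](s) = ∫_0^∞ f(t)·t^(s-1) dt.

2**(1 - s)*(32*2**(2*s - 2)*(s - 5)*(s - 1)*(2*s - 1)*log(2) - 32*2**(2*s - 2)*(s - 5)*(2*s - 1) + 32*2**(2*s - 2)*(s - 5)*(2*s - 1)*log(2) - 2**(2*s - 2)*(2*s - 1)*(2*s + (s - 1)**2 - 1) - 24*3**(s - 1)*(s - 5)*(s - 1)*(2*s - 1)*log(3) + 24*3**(s - 1)*(s - 5)*(s - 1)*(2*s - 1)*log(2) - 24*3**(s - 1)*(s - 5)*(2*s - 1)*log(3) + 24*3**(s - 1)*(s - 5)*(2*s - 1)*log(2) + 24*3**(s - 1)*(s - 5)*(2*s - 1) + 16*3**(s - 1)*sqrt(6)*(s - 5)*(2*s + (s - 1)**2 - 1))/(16*(s - 5)*(2*s - 1)*(2*s + (s - 1)**2 - 1))
  1/2 < Re(s) < 5

undo the shared t-power: sqrt(t) on [0, 3/2); t*log(t) on [3/2, 2); t**(-4) on [2, ∞)
cuts at 3/2, 2: linearity sums the 3 kernel integrals
on [0, 3/2): add ∫ 1/sqrt(t)·t^(s-1) dt
over [3/2, 2), the kernel integral of log(t) enters the sum
segment [2, ∞) carries t**(-5); integrate it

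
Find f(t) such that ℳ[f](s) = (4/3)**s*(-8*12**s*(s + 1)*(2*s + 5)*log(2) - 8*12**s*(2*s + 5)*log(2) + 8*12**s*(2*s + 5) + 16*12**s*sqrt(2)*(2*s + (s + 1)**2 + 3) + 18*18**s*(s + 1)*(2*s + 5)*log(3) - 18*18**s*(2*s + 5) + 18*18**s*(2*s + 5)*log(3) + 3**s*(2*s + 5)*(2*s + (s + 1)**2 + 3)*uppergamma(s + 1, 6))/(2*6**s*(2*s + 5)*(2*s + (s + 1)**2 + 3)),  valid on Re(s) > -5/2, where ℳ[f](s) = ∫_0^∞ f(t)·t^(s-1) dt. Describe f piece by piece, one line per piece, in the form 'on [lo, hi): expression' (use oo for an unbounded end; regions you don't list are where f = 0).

on [0, 8/3): 9*sqrt(3)*t**(5/2)/32
on [8/3, 4): 9*t**2*log(3*t/4)/16
on [4, oo): 3*t*exp(-3*t/2)/4

reversing the common scale on t: sqrt(2)*t**(5/2)/8 on [0, 4); t**2*log(t/2)/4 on [4, 6); t*exp(-t)/2 on [6, ∞)
the common scale on t comes off first: t**(5/2) on [0, 2); t**2*log(t) on [2, 3); t*exp(-2*t) on [3, ∞)
remove the shared t-power first: t**(3/2) on [0, 2); t*log(t) on [2, 3); exp(-2*t) on [3, ∞)
treat the 3 regions marked off by 8/3, 4 separately and sum
∫ over [0, 8/3) of 9*sqrt(3)*t**(5/2)/32·t^(s-1) joins the sum
the [8/3, 4) slice contributes ∫ 9*t**2*log(3*t/4)/16·t^(s-1) dt
for t in [4, ∞): the term is ∫ 3*t*exp(-3*t/2)/4·t^(s-1)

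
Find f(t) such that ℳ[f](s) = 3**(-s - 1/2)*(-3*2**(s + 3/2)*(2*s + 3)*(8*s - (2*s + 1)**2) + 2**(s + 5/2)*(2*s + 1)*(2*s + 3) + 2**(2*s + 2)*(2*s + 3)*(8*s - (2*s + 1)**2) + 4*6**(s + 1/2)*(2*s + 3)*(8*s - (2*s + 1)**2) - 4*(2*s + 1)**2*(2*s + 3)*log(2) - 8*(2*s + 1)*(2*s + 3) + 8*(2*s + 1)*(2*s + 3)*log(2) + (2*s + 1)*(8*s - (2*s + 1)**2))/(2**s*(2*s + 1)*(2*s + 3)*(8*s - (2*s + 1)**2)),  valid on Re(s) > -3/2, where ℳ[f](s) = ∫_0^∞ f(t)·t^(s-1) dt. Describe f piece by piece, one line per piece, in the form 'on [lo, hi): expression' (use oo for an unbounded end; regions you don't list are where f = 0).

peel off the common scale on t: 3*t**(3/2)/2 on [0, 1/3); 2*log(3*t/2)/(3*sqrt(t)) on [1/3, 2/3); 3*sqrt(t) on [2/3, 4/3); …
strip the shared t-power: 3*t/2 on [0, 1/3); 2*log(3*t/2)/(3*t) on [1/3, 2/3); 3 on [2/3, 4/3); …
the common scale on t comes off first: t on [0, 1/2); log(t)/t on [1/2, 1); 3 on [1, 2); …
integrate the 4 segments split at 1/6, 1/3, 2/3, then add the results
the [0, 1/6) slice contributes ∫ 3*sqrt(2)*t**(3/2)·t^(s-1) dt
on [1/6, 1/3) integrate f = sqrt(2)*log(3*t)/(3*sqrt(t)) against the kernel
between 1/3 and 2/3 the integrand is 3*sqrt(2)*sqrt(t)·t^(s-1)
over [2/3, 1), the kernel integral of 2*sqrt(2)*sqrt(t) enters the sum

on [0, 1/6): 3*sqrt(2)*t**(3/2)
on [1/6, 1/3): sqrt(2)*log(3*t)/(3*sqrt(t))
on [1/3, 2/3): 3*sqrt(2)*sqrt(t)
on [2/3, 1): 2*sqrt(2)*sqrt(t)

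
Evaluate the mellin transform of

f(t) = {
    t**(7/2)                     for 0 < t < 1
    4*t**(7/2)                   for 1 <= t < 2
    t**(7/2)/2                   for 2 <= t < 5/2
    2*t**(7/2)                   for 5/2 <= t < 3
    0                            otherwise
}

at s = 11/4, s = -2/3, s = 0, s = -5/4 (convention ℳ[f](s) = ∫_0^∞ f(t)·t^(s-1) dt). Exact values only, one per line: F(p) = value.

split f at 1, 2, 5/2: ℳ[f](s) collects 4 kernel integrals
between 0 and 1 the integrand is t**(7/2)·t^(s-1)
on [1, 2): add ∫ 4*t**(7/2)·t^(s-1) dt
over [2, 5/2), the kernel integral of t**(7/2)/2 enters the sum
the [5/2, 3) slice contributes ∫ 2*t**(7/2)·t^(s-1) dt

F(11/4) = -1875*2**(3/4)*5**(1/4)/64 - 12/25 + 896*2**(1/4)/25 + 5832*3**(1/4)/25
F(-2/3) = -225*2**(1/6)*5**(5/6)/136 - 18/17 + 84*2**(5/6)/17 + 108*3**(5/6)/17
F(0) = -375*sqrt(10)/112 - 6/7 + 8*sqrt(2) + 108*sqrt(3)/7
F(-5/4) = -25*2**(3/4)*5**(1/4)/12 - 4/3 + 56*2**(1/4)/9 + 8*3**(1/4)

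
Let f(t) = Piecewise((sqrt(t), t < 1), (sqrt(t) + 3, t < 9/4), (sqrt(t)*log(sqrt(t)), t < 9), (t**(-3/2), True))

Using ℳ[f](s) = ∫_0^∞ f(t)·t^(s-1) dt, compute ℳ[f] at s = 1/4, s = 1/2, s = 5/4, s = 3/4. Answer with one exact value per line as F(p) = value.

F(1/4) = -12 - 356*sqrt(3)/135 + log(2**(sqrt(6))*3**(-sqrt(6) + 4*sqrt(3))) + 23*sqrt(6)/3
F(1/2) = 9*log(2)/4 + 143/72 + 27*log(3)/4
F(5/4) = -452*sqrt(3)/147 - 27*sqrt(6)*log(3)/28 - 12/5 + 27*sqrt(6)*log(2)/28 + 3861*sqrt(6)/980 + 108*sqrt(3)*log(3)/7
F(3/4) = -1844*sqrt(3)/675 - 4 + 213*sqrt(6)/50 + log(2**(9*sqrt(6)/10)*3**(-9*sqrt(6)/10 + 36*sqrt(3)/5))

back out the power substitution: t on [0, 1); t + 3 on [1, 3/2); t*log(t) on [3/2, 3); …
summing 4 kernel integrals split by 1, 9/4, 9 yields ℳ[f](s)
segment [0, 1) carries sqrt(t); integrate it
[1, 9/4) adds the kernel integral of (sqrt(t) + 3)
∫ sqrt(t)*log(sqrt(t))·t^(s-1) over [9/4, 9)
on [9, ∞) integrate f = t**(-3/2) against the kernel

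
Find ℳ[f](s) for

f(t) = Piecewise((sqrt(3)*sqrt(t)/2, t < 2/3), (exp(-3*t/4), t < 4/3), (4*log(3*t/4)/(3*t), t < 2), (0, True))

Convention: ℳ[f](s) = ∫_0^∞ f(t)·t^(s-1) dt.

undo the common scale on t: sqrt(6)*sqrt(t)/2 on [0, 1/3); exp(-3*t/2) on [1/3, 2/3); 2*log(3*t/2)/(3*t) on [2/3, 1)
peel off the common scale on t: sqrt(t) on [0, 1/2); exp(-t) on [1/2, 1); log(t)/t on [1, 3/2)
decompose at 2/3, 4/3; ℳ[f](s) sums the 3 pieces' integrals
segment [0, 2/3) carries sqrt(3)*sqrt(t)/2; integrate it
on [2/3, 4/3): add ∫ exp(-3*t/4)·t^(s-1) dt
between 4/3 and 2 the integrand is 4*log(3*t/4)/(3*t)·t^(s-1)

2**s*3**(-s - 1)*(3*2**s*(2*s + 1)*(s**2 - 2*s + 1)*uppergamma(s, 1/2) - 3*2**s*(2*s + 1)*(s**2 - 2*s + 1)*uppergamma(s, 1) + 2**s*(6*s + 3) + 3**s*s*(2*s + 1)*(-2*log(2) + 2*log(3)) + 3**s*(-4*s - 2) + 3**s*(2*s + 1)*(-2*log(3) + 2*log(2)) + sqrt(2)*(3*s**2 - 6*s + 3))/((2*s + 1)*(s**2 - 2*s + 1))
  Re(s) > -1/2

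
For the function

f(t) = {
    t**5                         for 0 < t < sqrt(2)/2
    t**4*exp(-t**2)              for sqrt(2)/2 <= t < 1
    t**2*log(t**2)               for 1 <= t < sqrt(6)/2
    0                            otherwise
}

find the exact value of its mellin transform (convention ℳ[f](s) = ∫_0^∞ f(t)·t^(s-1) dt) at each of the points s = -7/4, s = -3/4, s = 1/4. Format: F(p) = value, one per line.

strip the shared t-power: t**3 on [0, sqrt(2)/2); t**2*exp(-t**2) on [sqrt(2)/2, 1); log(t**2) on [1, sqrt(6)/2)
peel off the shared t-power: t on [0, sqrt(2)/2); exp(-t**2) on [sqrt(2)/2, 1); log(t**2)/t**2 on [1, sqrt(6)/2)
remove the power substitution first: sqrt(t) on [0, 1/2); exp(-t) on [1/2, 1); log(t)/t on [1, 3/2)
the 3 pieces separated at sqrt(2)/2, 1 each add one integral
on [0, sqrt(2)/2) integrate f = t**5 against the kernel
∫ t**4*exp(-t**2)·t^(s-1) over [sqrt(2)/2, 1)
segment [1, sqrt(6)/2) carries t**2*log(t**2); integrate it

F(-7/4) = -16*2**(7/8)*3**(1/8) - uppergamma(9/8, 1)/2 + 2**(3/8)/13 + uppergamma(9/8, 1/2)/2 + log(3**(2*2**(7/8)*3**(1/8))/2**(2*2**(7/8)*3**(1/8))) + 32
F(-3/4) = -16*2**(3/8)*3**(5/8)/25 - 2*2**(3/8)*3**(5/8)*log(2)/5 - uppergamma(13/8, 1)/2 + 2**(7/8)/34 + uppergamma(13/8, 1/2)/2 + 2*2**(3/8)*3**(5/8)*log(3)/5 + 32/25
F(1/4) = -8*2**(7/8)*3**(1/8)/27 - 2**(7/8)*3**(1/8)*log(2)/3 - uppergamma(17/8, 1)/2 + 2**(3/8)/42 + 32/81 + uppergamma(17/8, 1/2)/2 + 2**(7/8)*3**(1/8)*log(3)/3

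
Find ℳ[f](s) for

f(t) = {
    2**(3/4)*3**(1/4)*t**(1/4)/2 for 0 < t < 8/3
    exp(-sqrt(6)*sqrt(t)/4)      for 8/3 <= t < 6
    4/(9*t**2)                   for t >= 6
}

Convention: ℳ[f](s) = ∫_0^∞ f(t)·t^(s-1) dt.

2**s*(324*2**(2*s + 1/2)*(s - 2) + 162*4**s*(s - 2)*(4*s + 1)*uppergamma(2*s, 1) - 162*4**s*(s - 2)*(4*s + 1)*uppergamma(2*s, 3/2) - 9**s*(4*s + 1))/(81*3**s*(s - 2)*(4*s + 1))
  -1/4 < Re(s) < 2

strip the common scale on t: t**(1/4) on [0, 4); exp(-sqrt(t)/2) on [4, 9); t**(-2) on [9, ∞)
back out the power substitution: sqrt(t) on [0, 2); exp(-t/2) on [2, 3); t**(-4) on [3, ∞)
the 3 pieces separated at 8/3, 6 each add one integral
∫ 2**(3/4)*3**(1/4)*t**(1/4)/2·t^(s-1) over [0, 8/3)
segment [8/3, 6) carries exp(-sqrt(6)*sqrt(t)/4); integrate it
on [6, ∞) integrate f = 4/(9*t**2) against the kernel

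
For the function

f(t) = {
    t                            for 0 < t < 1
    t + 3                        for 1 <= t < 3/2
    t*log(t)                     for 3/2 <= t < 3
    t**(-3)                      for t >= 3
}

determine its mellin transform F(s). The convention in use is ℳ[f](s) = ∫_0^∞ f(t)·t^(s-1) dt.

(-162*2**s*s*(s - 3)*(s**2 + 2*s + 1) - 162*2**s*(s - 3)*(s**2 + 2*s + 1) - 81*3**s*s**2*(s - 3)*(s + 1)*log(3) + 81*3**s*s**2*(s - 3)*(s + 1)*log(2) - 81*3**s*s*(s - 3)*(s + 1)*log(3) + 81*3**s*s*(s - 3)*(s + 1)*log(2) + 81*3**s*s*(s - 3)*(s + 1) + 243*3**s*s*(s - 3)*(s**2 + 2*s + 1) + 162*3**s*(s - 3)*(s**2 + 2*s + 1) + 162*6**s*s**2*(s - 3)*(s + 1)*log(3) - 162*6**s*s*(s - 3)*(s + 1) + 162*6**s*s*(s - 3)*(s + 1)*log(3) - 2*6**s*s*(s + 1)*(s**2 + 2*s + 1))/(54*2**s*s*(s - 3)*(s + 1)*(s**2 + 2*s + 1))
  -1 < Re(s) < 3

integrate the 4 segments split at 1, 3/2, 3, then add the results
piece [0, 1): integrate t against the kernel
segment [1, 3/2) carries (t + 3); integrate it
for t in [3/2, 3): the term is ∫ t*log(t)·t^(s-1)
the [3, ∞) slice contributes ∫ t**(-3)·t^(s-1) dt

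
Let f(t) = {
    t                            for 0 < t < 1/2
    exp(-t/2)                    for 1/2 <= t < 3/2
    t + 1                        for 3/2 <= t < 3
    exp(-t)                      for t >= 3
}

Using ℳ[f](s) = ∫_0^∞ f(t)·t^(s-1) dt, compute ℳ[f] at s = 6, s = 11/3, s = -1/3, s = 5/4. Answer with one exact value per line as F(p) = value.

F(6) = -260103*exp(-3/4)/16 + 2208*exp(-3) + 384913/896 + 157781*exp(-1/4)/16
F(11/3) = 2**(1/3)*(-39424*2**(1/3)*uppergamma(11/3, 3/4) - 4941*3**(2/3) + 33 + 2464*2**(2/3)*uppergamma(11/3, 3) + 39424*2**(1/3)*uppergamma(11/3, 1/4) + 60912*6**(2/3))/4928
F(-1/3) = 2**(1/3)*(-2*2**(1/3)*uppergamma(-1/3, 3/4) + 2*2**(2/3)*uppergamma(-1/3, 3) + 3**(2/3) + 3 + 2*2**(1/3)*uppergamma(-1/3, 1/4) + 6**(2/3))/4
F(5/4) = 2**(3/4)*(-99*3**(1/4) - 90*sqrt(2)*uppergamma(5/4, 3/4) + 45*2**(1/4)*uppergamma(5/4, 3) + 5 + 90*sqrt(2)*uppergamma(5/4, 1/4) + 288*6**(1/4))/90

integrate the 4 segments split at 1/2, 3/2, 3, then add the results
between 0 and 1/2 the integrand is t·t^(s-1)
over [1/2, 3/2), the kernel integral of exp(-t/2) enters the sum
segment [3/2, 3) carries (t + 1); integrate it
segment 3 to ∞ holds exp(-t); add its integral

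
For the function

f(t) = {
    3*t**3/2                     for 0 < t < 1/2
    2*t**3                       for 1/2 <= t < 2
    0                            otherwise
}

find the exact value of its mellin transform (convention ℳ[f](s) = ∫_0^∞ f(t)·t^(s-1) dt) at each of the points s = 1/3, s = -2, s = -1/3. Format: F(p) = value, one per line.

linearity at 1/2 turns ℳ[f](s) into 2 summed integrals
between 0 and 1/2 the integrand is 3*t**3/2·t^(s-1)
between 1/2 and 2 the integrand is 2*t**3·t^(s-1)

F(1/3) = 3*2**(1/3)*(512 - 2**(1/3))/320
F(-2) = 15/4
F(-1/3) = 3*2**(1/3)*(-1/128 + 2**(1/3))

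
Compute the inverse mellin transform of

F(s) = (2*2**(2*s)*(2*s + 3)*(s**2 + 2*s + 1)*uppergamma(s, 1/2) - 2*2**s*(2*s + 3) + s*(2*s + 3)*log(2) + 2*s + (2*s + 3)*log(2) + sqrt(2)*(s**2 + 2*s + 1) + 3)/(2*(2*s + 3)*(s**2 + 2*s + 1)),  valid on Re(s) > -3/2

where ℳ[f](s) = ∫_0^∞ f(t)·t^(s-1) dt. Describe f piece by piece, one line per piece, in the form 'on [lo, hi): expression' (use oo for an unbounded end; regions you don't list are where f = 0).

back out the common scale on t: t**(3/2) on [0, 1/2); t*log(t) on [1/2, 1); exp(-t/2) on [1, ∞)
decompose at 1, 2; ℳ[f](s) sums the 3 pieces' integrals
∫ over [0, 1) of sqrt(2)*t**(3/2)/4·t^(s-1) joins the sum
∫ over [1, 2) of t*log(t/2)/2·t^(s-1) joins the sum
between 2 and ∞ the integrand is exp(-t/4)·t^(s-1)

on [0, 1): sqrt(2)*t**(3/2)/4
on [1, 2): t*log(t/2)/2
on [2, oo): exp(-t/4)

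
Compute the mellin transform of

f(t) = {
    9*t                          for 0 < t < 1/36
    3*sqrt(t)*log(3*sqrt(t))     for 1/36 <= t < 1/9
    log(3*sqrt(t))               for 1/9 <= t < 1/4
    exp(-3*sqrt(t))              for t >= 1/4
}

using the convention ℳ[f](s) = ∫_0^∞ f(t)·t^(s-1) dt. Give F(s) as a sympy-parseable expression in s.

(8*2**(2*s)*s**2*(s + 1)*(4*s**2 + 4*s + 1)*uppergamma(2*s, 3/2) - 8*2**(2*s)*s**2*(s + 1) + 2*2**(2*s)*(s + 1)*(4*s**2 + 4*s + 1) + 9**s*s*(s + 1)*(-4*log(2) + 4*log(3))*(4*s**2 + 4*s + 1) - 2*9**s*(s + 1)*(4*s**2 + 4*s + 1) + 8*s**3*(s + 1)*log(2) + 4*s**2*(s + 1)*log(2) + 4*s**2*(s + 1) + s**2*(4*s**2 + 4*s + 1))/(4*36**s*s**2*(s + 1)*(4*s**2 + 4*s + 1))
  Re(s) > -1

peel off the power substitution: 9*t**2 on [0, 1/6); 3*t*log(3*t) on [1/6, 1/3); log(3*t) on [1/3, 1/2); …
peel off the common scale on t: t**2 on [0, 1/2); t*log(t) on [1/2, 1); log(t) on [1, 3/2); …
summing 4 kernel integrals split by 1/36, 1/9, 1/4 yields ℳ[f](s)
over [0, 1/36), the kernel integral of 9*t enters the sum
between 1/36 and 1/9 the integrand is 3*sqrt(t)*log(3*sqrt(t))·t^(s-1)
between 1/9 and 1/4 the integrand is log(3*sqrt(t))·t^(s-1)
segment [1/4, ∞) carries exp(-3*sqrt(t)); integrate it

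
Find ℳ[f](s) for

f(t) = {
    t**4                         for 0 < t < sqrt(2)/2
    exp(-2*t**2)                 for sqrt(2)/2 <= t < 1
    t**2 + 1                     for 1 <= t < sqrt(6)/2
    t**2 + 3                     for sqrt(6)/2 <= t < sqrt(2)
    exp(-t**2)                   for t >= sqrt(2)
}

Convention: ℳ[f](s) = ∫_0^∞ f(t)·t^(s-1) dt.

(sqrt(2)/2)**s*(2*2**(s/2)*s*(s + 2)*(s + 4)*uppergamma(s/2, 2) - 8*2**(s/2)*s*(s + 4) - 8*2**(s/2)*(s + 4) + 20*2**s*s*(s + 4) + 24*2**s*(s + 4) - 8*3**(s/2)*s*(s + 4) - 16*3**(s/2)*(s + 4) + 2*s*(s + 2)*(s + 4)*uppergamma(s/2, 1) - 2*s*(s + 2)*(s + 4)*uppergamma(s/2, 2) + s*(s + 2))/(4*s*(s + 2)*(s + 4))
  Re(s) > -4

reversing the power substitution: t**2 on [0, 1/2); exp(-2*t) on [1/2, 1); t + 1 on [1, 3/2); …
summing 5 kernel integrals split by sqrt(2)/2, 1, sqrt(6)/2, sqrt(2) yields ℳ[f](s)
for t in [0, sqrt(2)/2): the term is ∫ t**4·t^(s-1)
on [sqrt(2)/2, 1): add ∫ exp(-2*t**2)·t^(s-1) dt
for t in [1, sqrt(6)/2): the term is ∫ (t**2 + 1)·t^(s-1)
∫ (t**2 + 3)·t^(s-1) over [sqrt(6)/2, sqrt(2))
segment [sqrt(2), ∞) carries exp(-t**2); integrate it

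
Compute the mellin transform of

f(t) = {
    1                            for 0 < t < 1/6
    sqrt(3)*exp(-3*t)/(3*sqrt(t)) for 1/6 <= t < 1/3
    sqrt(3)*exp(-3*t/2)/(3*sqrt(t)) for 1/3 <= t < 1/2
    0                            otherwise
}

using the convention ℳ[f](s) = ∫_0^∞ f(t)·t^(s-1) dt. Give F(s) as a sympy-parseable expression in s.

sqrt(2)*4**s*uppergamma(s - 1/2, 1/2)/(2*6**s) - sqrt(2)*4**s*uppergamma(s - 1/2, 3/4)/(2*6**s) + 1/(6**s*s) + uppergamma(s - 1/2, 1/2)/3**s - uppergamma(s - 1/2, 1)/3**s
  Re(s) > 0

reversing the common scale on t: 1 on [0, 1/2); exp(-t)/sqrt(t) on [1/2, 1); exp(-t/2)/sqrt(t) on [1, 3/2)
peel off the shared t-power: 1/sqrt(t) on [0, 1/2); exp(-t)/t on [1/2, 1); exp(-t/2)/t on [1, 3/2)
the shared t-power comes off first: sqrt(t) on [0, 1/2); exp(-t) on [1/2, 1); exp(-t/2) on [1, 3/2)
breakpoints 1/6, 1/3: one integral from each of the 3 segments
for t in [0, 1/6): the term is ∫ 1·t^(s-1)
[1/6, 1/3) adds the kernel integral of sqrt(3)*exp(-3*t)/(3*sqrt(t))
the [1/3, 1/2) slice contributes ∫ sqrt(3)*exp(-3*t/2)/(3*sqrt(t))·t^(s-1) dt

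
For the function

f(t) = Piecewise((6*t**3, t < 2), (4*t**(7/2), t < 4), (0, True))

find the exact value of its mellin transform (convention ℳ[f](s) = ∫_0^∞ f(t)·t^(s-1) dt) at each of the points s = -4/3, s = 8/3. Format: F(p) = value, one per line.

summing 2 kernel integrals split by 2 yields ℳ[f](s)
between 0 and 2 the integrand is 6*t**3·t^(s-1)
on [2, 4): add ∫ 4*t**(7/2)·t^(s-1) dt

F(-4/3) = -96*2**(1/6)/13 + 36*2**(2/3)/5 + 384*2**(1/3)/13
F(8/3) = -1536*2**(1/6)/37 + 576*2**(2/3)/17 + 98304*2**(1/3)/37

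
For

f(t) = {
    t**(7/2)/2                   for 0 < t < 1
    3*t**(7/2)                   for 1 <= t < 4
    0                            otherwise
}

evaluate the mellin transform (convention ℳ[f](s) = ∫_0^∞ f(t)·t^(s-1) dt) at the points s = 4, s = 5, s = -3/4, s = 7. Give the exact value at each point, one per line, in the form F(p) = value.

slice at 1, transform all 2 pieces, and sum them
over [0, 1), the kernel integral of t**(7/2)/2 enters the sum
for t in [1, 4): the term is ∫ 3*t**(7/2)·t^(s-1)

F(4) = 196603/15
F(5) = 786427/17
F(-3/4) = -10/11 + 384*sqrt(2)/11
F(7) = 12582907/21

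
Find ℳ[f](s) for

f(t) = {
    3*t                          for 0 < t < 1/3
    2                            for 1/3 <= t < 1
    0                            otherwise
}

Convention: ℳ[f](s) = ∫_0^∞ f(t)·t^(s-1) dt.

peel off the common scale on t: t on [0, 1); 2 on [1, 3)
strip the shared t-power: t**2 on [0, 1); 2*t on [1, 3)
remove the shared t-power first: t**(3/2) on [0, 1); 2*sqrt(t) on [1, 3)
linearity at 1/3 turns ℳ[f](s) into 2 summed integrals
segment [0, 1/3) carries 3*t; integrate it
for t in [1/3, 1): the term is ∫ 2·t^(s-1)

(2*3**s*(s + 1) - s - 2)/(3**s*s*(s + 1))
  Re(s) > -1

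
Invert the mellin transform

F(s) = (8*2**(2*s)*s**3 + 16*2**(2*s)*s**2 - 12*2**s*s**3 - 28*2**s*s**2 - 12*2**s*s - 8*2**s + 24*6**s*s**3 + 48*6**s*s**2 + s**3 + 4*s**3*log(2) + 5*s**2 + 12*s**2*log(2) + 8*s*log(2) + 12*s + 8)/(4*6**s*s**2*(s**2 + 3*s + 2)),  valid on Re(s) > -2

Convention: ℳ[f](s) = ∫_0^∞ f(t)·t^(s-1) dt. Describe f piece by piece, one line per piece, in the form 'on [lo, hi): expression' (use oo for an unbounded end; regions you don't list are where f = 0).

strip the common scale on t: t**2 on [0, 1/2); log(t) on [1/2, 1); 3*t on [1, 2); …
reversing the shared t-power: t on [0, 1/2); log(t)/t on [1/2, 1); 3 on [1, 2); …
breakpoints 1/6, 1/3, 2/3: one integral from each of the 4 segments
for t in [0, 1/6): the term is ∫ 9*t**2·t^(s-1)
segment 1/6 to 1/3 holds log(3*t); add its integral
on [1/3, 2/3): add ∫ 9*t·t^(s-1) dt
the [2/3, 1) slice contributes ∫ 6*t·t^(s-1) dt

on [0, 1/6): 9*t**2
on [1/6, 1/3): log(3*t)
on [1/3, 2/3): 9*t
on [2/3, 1): 6*t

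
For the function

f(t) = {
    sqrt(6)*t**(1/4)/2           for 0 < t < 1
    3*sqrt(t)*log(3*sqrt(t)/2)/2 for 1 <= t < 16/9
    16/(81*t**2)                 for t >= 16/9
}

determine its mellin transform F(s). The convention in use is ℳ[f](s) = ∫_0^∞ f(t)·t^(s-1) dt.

2**(2*s)*(64*2**(4*s)*s*(2*s - 4)*(4*s + 1)*log(2) - 32*2**(4*s)*(2*s - 4)*(4*s + 1) + 32*2**(4*s)*(2*s - 4)*(4*s + 1)*log(2) - 2**(4*s)*(4*s + 1)*(4*s**2 + 4*s + 1) - 48*3**(2*s)*s*(2*s - 4)*(4*s + 1)*log(3) + 48*3**(2*s)*s*(2*s - 4)*(4*s + 1)*log(2) - 24*3**(2*s)*(2*s - 4)*(4*s + 1)*log(3) + 24*3**(2*s)*(2*s - 4)*(4*s + 1)*log(2) + 24*3**(2*s)*(2*s - 4)*(4*s + 1) + 16*3**(2*s)*sqrt(6)*(2*s - 4)*(4*s**2 + 4*s + 1))/(8*6**(2*s)*(2*s - 4)*(4*s + 1)*(4*s**2 + 4*s + 1))
  -1/4 < Re(s) < 2

reversing the power substitution: sqrt(6)*sqrt(t)/2 on [0, 1); 3*t*log(3*t/2)/2 on [1, 4/3); 16/(81*t**4) on [4/3, ∞)
strip the common scale on t: sqrt(3)*sqrt(t) on [0, 1/2); 3*t*log(3*t) on [1/2, 2/3); 1/(81*t**4) on [2/3, ∞)
the common scale on t comes off first: sqrt(t) on [0, 3/2); t*log(t) on [3/2, 2); t**(-4) on [2, ∞)
the 3 pieces separated at 1, 16/9 each add one integral
over [0, 1), the kernel integral of sqrt(6)*t**(1/4)/2 enters the sum
[1, 16/9) adds the kernel integral of 3*sqrt(t)*log(3*sqrt(t)/2)/2
between 16/9 and ∞ the integrand is 16/(81*t**2)·t^(s-1)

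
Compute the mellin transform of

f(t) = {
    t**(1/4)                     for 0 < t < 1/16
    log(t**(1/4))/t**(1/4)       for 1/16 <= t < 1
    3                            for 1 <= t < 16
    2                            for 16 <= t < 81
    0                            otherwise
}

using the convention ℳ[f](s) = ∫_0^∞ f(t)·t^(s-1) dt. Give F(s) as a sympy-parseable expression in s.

(2*1296**s*(4*s + 1)*(16*s**2 - 8*s + 1) - 3*16**s*(4*s + 1)*(16*s**2 - 8*s + 1) - 2**(4*s + 2)*s*(4*s + 1) + 256**s*(4*s + 1)*(16*s**2 - 8*s + 1) + 32*s**2*(4*s + 1)*log(2) - 8*s*(4*s + 1)*log(2) + 8*s*(4*s + 1) + 2*s*(16*s**2 - 8*s + 1))/(16**s*s*(4*s + 1)*(16*s**2 - 8*s + 1))
  Re(s) > -1/4

reversing the power substitution: sqrt(t) on [0, 1/4); log(sqrt(t))/sqrt(t) on [1/4, 1); 3 on [1, 4); …
invert the power substitution to get t on [0, 1/2); log(t)/t on [1/2, 1); 3 on [1, 2); …
along the cuts 1/16, 1, 16, ℳ[f](s) splits into 4 integrals
[0, 1/16) adds the kernel integral of t**(1/4)
[1/16, 1) adds the kernel integral of log(t**(1/4))/t**(1/4)
for t in [1, 16): the term is ∫ 3·t^(s-1)
on [16, 81) integrate f = 2 against the kernel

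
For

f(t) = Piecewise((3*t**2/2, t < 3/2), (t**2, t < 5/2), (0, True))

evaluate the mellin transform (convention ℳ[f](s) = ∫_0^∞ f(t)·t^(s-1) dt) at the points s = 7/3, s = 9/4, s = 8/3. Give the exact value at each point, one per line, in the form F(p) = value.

along the cuts 3/2, ℳ[f](s) splits into 2 integrals
∫ 3*t**2/2·t^(s-1) over [0, 3/2)
∫ t**2·t^(s-1) over [3/2, 5/2)

F(7/3) = 3*2**(2/3)*(81*3**(1/3) + 1250*5**(1/3))/832
F(9/4) = 2**(3/4)*(81*3**(1/4) + 1250*5**(1/4))/272
F(8/3) = 3*2**(1/3)*(81*3**(2/3) + 1250*5**(2/3))/896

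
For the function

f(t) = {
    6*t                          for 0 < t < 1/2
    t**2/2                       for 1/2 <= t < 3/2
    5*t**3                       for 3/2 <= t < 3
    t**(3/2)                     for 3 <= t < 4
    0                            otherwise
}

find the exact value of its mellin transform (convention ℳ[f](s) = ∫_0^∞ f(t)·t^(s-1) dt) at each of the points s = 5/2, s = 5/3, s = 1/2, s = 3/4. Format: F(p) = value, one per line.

f breaks at 1/2, 3/2, 3 into 4 integrals to sum
on [0, 1/2) integrate f = 6*t against the kernel
between 1/2 and 3/2 the integrand is t**2/2·t^(s-1)
∫ over [3/2, 3) of 5*t**3·t^(s-1) joins the sum
∫ t**(3/2)·t^(s-1) over [3, 4)

F(5/2) = -279*sqrt(6)/88 + 209*sqrt(2)/2016 + 175/4 + 2430*sqrt(3)/11
F(5/3) = -162*3**(1/6)/19 - 12231*2**(1/3)*3**(2/3)/4928 + 4281*2**(1/3)/209 + 1215*3**(2/3)/14
F(1/2) = -153*sqrt(6)/70 + 39*sqrt(2)/40 + 7/2 + 270*sqrt(3)/7
F(3/4) = -45*2**(1/4)*3**(3/4)/22 - 4*3**(1/4) + 257*2**(1/4)/308 + 64*sqrt(2)/9 + 36*3**(3/4)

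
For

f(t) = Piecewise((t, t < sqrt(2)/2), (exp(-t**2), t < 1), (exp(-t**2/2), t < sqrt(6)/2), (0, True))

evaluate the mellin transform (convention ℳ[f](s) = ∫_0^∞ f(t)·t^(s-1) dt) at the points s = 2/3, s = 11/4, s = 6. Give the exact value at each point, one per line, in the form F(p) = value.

back out the power substitution: sqrt(t) on [0, 1/2); exp(-t) on [1/2, 1); exp(-t/2) on [1, 3/2)
decompose at sqrt(2)/2, 1; ℳ[f](s) sums the 3 pieces' integrals
segment 0 to sqrt(2)/2 holds t; add its integral
∫ over [sqrt(2)/2, 1) of exp(-t**2)·t^(s-1) joins the sum
between 1 and sqrt(6)/2 the integrand is exp(-t**2/2)·t^(s-1)

F(2/3) = -2**(1/3)*uppergamma(1/3, 3/4)/2 - uppergamma(1/3, 1)/2 + uppergamma(1/3, 1/2)/2 + 3*2**(1/6)/10 + 2**(1/3)*uppergamma(1/3, 1/2)/2
F(11/4) = -2**(3/8)*uppergamma(11/8, 3/4) - uppergamma(11/8, 1)/2 + 2**(1/8)/15 + uppergamma(11/8, 1/2)/2 + 2**(3/8)*uppergamma(11/8, 1/2)
F(6) = -65*exp(-3/4)/4 - 5*exp(-1)/2 + sqrt(2)/112 + 117*exp(-1/2)/8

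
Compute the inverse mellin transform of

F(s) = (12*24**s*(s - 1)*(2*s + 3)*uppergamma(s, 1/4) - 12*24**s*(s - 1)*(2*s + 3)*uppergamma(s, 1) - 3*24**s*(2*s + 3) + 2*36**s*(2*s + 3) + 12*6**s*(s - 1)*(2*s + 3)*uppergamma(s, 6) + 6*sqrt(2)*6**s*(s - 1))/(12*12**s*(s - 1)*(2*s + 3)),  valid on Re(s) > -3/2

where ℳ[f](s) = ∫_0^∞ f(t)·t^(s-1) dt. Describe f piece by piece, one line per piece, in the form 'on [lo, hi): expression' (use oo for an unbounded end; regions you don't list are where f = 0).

on [0, 1/2): t**(3/2)
on [1/2, 2): exp(-t/2)
on [2, 3): 1/(2*t)
on [3, oo): exp(-2*t)

split f at 1/2, 2, 3: ℳ[f](s) collects 4 kernel integrals
segment [0, 1/2) carries t**(3/2); integrate it
on [1/2, 2): add ∫ exp(-t/2)·t^(s-1) dt
∫ over [2, 3) of 1/(2*t)·t^(s-1) joins the sum
over [3, ∞), the kernel integral of exp(-2*t) enters the sum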